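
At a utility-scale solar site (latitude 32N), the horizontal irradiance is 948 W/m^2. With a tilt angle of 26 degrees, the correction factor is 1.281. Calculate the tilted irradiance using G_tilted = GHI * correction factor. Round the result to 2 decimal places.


Identify the given values:
  GHI = 948 W/m^2, tilt correction factor = 1.281
Apply the formula G_tilted = GHI * factor:
  G_tilted = 948 * 1.281
  G_tilted = 1214.39 W/m^2

1214.39


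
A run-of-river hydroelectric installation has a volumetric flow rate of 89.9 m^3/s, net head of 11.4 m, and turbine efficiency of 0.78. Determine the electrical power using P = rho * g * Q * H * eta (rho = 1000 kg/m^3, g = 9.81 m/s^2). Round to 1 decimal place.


Apply the hydropower formula P = rho * g * Q * H * eta
rho * g = 1000 * 9.81 = 9810.0
P = 9810.0 * 89.9 * 11.4 * 0.78
P = 7842023.7 W

7842023.7


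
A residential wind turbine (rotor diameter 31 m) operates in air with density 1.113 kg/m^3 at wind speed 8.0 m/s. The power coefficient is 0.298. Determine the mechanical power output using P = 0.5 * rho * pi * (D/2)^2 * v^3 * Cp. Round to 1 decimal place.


Step 1 -- Compute swept area:
  A = pi * (D/2)^2 = pi * (31/2)^2 = 754.77 m^2
Step 2 -- Apply wind power equation:
  P = 0.5 * rho * A * v^3 * Cp
  v^3 = 8.0^3 = 512.0
  P = 0.5 * 1.113 * 754.77 * 512.0 * 0.298
  P = 64086.2 W

64086.2


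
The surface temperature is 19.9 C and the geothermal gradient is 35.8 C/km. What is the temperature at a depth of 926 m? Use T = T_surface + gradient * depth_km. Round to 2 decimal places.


Convert depth to km: 926 / 1000 = 0.926 km
Temperature increase = gradient * depth_km = 35.8 * 0.926 = 33.15 C
Temperature at depth = T_surface + delta_T = 19.9 + 33.15
T = 53.05 C

53.05


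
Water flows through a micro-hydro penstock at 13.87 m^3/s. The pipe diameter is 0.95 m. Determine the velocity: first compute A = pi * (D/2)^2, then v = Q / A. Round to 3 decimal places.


Compute pipe cross-sectional area:
  A = pi * (D/2)^2 = pi * (0.95/2)^2 = 0.7088 m^2
Calculate velocity:
  v = Q / A = 13.87 / 0.7088
  v = 19.568 m/s

19.568


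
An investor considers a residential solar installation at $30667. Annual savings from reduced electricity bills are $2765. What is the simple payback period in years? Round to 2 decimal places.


Simple payback period = initial cost / annual savings
Payback = 30667 / 2765
Payback = 11.09 years

11.09


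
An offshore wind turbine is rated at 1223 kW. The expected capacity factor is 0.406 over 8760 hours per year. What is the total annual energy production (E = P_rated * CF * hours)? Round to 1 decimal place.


Annual energy = rated_kW * capacity_factor * hours_per_year
Given: P_rated = 1223 kW, CF = 0.406, hours = 8760
E = 1223 * 0.406 * 8760
E = 4349672.9 kWh

4349672.9


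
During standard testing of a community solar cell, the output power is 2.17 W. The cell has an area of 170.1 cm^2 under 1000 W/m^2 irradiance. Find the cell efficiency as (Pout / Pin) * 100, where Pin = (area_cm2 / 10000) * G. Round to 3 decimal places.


First compute the input power:
  Pin = area_cm2 / 10000 * G = 170.1 / 10000 * 1000 = 17.01 W
Then compute efficiency:
  Efficiency = (Pout / Pin) * 100 = (2.17 / 17.01) * 100
  Efficiency = 12.757%

12.757


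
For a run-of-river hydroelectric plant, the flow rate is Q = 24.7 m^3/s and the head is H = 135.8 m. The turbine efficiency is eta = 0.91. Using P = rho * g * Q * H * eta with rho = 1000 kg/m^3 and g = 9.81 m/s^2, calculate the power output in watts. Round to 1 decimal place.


Apply the hydropower formula P = rho * g * Q * H * eta
rho * g = 1000 * 9.81 = 9810.0
P = 9810.0 * 24.7 * 135.8 * 0.91
P = 29943814.4 W

29943814.4


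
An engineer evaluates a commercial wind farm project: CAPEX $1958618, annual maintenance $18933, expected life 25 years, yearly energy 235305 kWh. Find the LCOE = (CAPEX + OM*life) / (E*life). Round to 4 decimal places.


Total cost = CAPEX + OM * lifetime = 1958618 + 18933 * 25 = 1958618 + 473325 = 2431943
Total generation = annual * lifetime = 235305 * 25 = 5882625 kWh
LCOE = 2431943 / 5882625
LCOE = 0.4134 $/kWh

0.4134


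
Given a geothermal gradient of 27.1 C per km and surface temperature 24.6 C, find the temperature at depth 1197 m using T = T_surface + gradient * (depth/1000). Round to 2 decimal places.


Convert depth to km: 1197 / 1000 = 1.197 km
Temperature increase = gradient * depth_km = 27.1 * 1.197 = 32.44 C
Temperature at depth = T_surface + delta_T = 24.6 + 32.44
T = 57.04 C

57.04


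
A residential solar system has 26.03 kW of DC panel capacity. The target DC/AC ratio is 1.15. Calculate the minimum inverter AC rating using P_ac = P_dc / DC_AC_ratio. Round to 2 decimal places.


The inverter AC capacity is determined by the DC/AC ratio.
Given: P_dc = 26.03 kW, DC/AC ratio = 1.15
P_ac = P_dc / ratio = 26.03 / 1.15
P_ac = 22.63 kW

22.63


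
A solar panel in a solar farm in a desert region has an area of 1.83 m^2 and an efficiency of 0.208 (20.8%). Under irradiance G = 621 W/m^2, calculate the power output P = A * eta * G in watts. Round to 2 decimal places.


Use the solar power formula P = A * eta * G.
Given: A = 1.83 m^2, eta = 0.208, G = 621 W/m^2
P = 1.83 * 0.208 * 621
P = 236.38 W

236.38


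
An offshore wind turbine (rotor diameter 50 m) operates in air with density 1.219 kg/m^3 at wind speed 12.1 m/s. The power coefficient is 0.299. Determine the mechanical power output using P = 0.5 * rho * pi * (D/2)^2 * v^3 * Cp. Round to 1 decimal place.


Step 1 -- Compute swept area:
  A = pi * (D/2)^2 = pi * (50/2)^2 = 1963.5 m^2
Step 2 -- Apply wind power equation:
  P = 0.5 * rho * A * v^3 * Cp
  v^3 = 12.1^3 = 1771.561
  P = 0.5 * 1.219 * 1963.5 * 1771.561 * 0.299
  P = 633914.8 W

633914.8


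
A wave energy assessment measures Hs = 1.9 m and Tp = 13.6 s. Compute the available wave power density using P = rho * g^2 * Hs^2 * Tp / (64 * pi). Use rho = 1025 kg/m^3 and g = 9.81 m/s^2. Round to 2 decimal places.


Apply wave power formula:
  g^2 = 9.81^2 = 96.2361
  Hs^2 = 1.9^2 = 3.61
  Numerator = rho * g^2 * Hs^2 * Tp = 1025 * 96.2361 * 3.61 * 13.6 = 4842927.75
  Denominator = 64 * pi = 201.0619
  P = 4842927.75 / 201.0619 = 24086.75 W/m

24086.75


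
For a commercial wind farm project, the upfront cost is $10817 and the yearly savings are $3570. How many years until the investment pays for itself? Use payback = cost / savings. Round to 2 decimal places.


Simple payback period = initial cost / annual savings
Payback = 10817 / 3570
Payback = 3.03 years

3.03


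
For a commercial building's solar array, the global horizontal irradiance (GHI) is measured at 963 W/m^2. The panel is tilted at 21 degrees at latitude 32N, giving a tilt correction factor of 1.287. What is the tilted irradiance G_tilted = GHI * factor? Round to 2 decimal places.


Identify the given values:
  GHI = 963 W/m^2, tilt correction factor = 1.287
Apply the formula G_tilted = GHI * factor:
  G_tilted = 963 * 1.287
  G_tilted = 1239.38 W/m^2

1239.38


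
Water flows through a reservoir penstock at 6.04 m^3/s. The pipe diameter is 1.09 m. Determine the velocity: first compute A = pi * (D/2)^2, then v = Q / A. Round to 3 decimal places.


Compute pipe cross-sectional area:
  A = pi * (D/2)^2 = pi * (1.09/2)^2 = 0.9331 m^2
Calculate velocity:
  v = Q / A = 6.04 / 0.9331
  v = 6.473 m/s

6.473


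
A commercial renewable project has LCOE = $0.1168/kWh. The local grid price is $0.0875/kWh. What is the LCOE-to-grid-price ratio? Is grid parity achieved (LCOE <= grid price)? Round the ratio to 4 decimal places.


Compare LCOE to grid price:
  LCOE = $0.1168/kWh, Grid price = $0.0875/kWh
  Ratio = LCOE / grid_price = 0.1168 / 0.0875 = 1.3349
  Grid parity achieved (ratio <= 1)? no

1.3349


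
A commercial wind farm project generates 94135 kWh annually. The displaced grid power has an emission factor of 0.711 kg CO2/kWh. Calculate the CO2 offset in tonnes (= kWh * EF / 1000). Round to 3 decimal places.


CO2 offset in kg = generation * emission_factor
CO2 offset = 94135 * 0.711 = 66929.99 kg
Convert to tonnes:
  CO2 offset = 66929.99 / 1000 = 66.930 tonnes

66.930


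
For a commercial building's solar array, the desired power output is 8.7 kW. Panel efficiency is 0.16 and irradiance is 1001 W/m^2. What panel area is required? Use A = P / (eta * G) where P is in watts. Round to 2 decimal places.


Convert target power to watts: P = 8.7 * 1000 = 8700.0 W
Compute denominator: eta * G = 0.16 * 1001 = 160.16
Required area A = P / (eta * G) = 8700.0 / 160.16
A = 54.32 m^2

54.32


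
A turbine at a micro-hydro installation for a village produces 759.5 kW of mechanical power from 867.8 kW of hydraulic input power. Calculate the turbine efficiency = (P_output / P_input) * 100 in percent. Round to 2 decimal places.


Turbine efficiency = (output power / input power) * 100
eta = (759.5 / 867.8) * 100
eta = 87.52%

87.52


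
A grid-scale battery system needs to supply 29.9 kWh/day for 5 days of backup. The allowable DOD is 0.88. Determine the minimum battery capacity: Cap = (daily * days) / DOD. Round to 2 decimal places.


Total energy needed = daily * days = 29.9 * 5 = 149.5 kWh
Account for depth of discharge:
  Cap = total_energy / DOD = 149.5 / 0.88
  Cap = 169.89 kWh

169.89


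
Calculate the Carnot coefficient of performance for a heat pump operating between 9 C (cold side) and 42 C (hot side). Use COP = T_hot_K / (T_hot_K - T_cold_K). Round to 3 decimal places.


Convert to Kelvin:
  T_hot = 42 + 273.15 = 315.15 K
  T_cold = 9 + 273.15 = 282.15 K
Apply Carnot COP formula:
  COP = T_hot_K / (T_hot_K - T_cold_K) = 315.15 / 33.0
  COP = 9.550

9.550


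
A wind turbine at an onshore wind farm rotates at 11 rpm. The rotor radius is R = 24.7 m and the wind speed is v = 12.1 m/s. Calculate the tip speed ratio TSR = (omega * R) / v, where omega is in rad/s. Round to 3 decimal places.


Convert rotational speed to rad/s:
  omega = 11 * 2 * pi / 60 = 1.1519 rad/s
Compute tip speed:
  v_tip = omega * R = 1.1519 * 24.7 = 28.452 m/s
Tip speed ratio:
  TSR = v_tip / v_wind = 28.452 / 12.1 = 2.351

2.351


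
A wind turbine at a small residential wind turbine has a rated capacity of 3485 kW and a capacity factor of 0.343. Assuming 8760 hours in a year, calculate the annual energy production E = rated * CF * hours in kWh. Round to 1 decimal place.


Annual energy = rated_kW * capacity_factor * hours_per_year
Given: P_rated = 3485 kW, CF = 0.343, hours = 8760
E = 3485 * 0.343 * 8760
E = 10471309.8 kWh

10471309.8


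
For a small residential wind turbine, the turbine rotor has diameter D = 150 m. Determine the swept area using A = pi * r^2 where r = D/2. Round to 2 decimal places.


Compute the rotor radius:
  r = D / 2 = 150 / 2 = 75.0 m
Calculate swept area:
  A = pi * r^2 = pi * 75.0^2
  A = 17671.46 m^2

17671.46


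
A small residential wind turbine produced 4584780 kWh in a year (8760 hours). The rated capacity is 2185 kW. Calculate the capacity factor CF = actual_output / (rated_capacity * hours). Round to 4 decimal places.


Capacity factor = actual output / maximum possible output
Maximum possible = rated * hours = 2185 * 8760 = 19140600 kWh
CF = 4584780 / 19140600
CF = 0.2395

0.2395


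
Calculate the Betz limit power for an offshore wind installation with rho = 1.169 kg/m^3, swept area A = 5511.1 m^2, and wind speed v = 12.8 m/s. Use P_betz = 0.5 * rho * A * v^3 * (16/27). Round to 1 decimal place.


The Betz coefficient Cp_max = 16/27 = 0.5926
v^3 = 12.8^3 = 2097.152
P_betz = 0.5 * rho * A * v^3 * Cp_max
P_betz = 0.5 * 1.169 * 5511.1 * 2097.152 * 0.5926
P_betz = 4003215.2 W

4003215.2


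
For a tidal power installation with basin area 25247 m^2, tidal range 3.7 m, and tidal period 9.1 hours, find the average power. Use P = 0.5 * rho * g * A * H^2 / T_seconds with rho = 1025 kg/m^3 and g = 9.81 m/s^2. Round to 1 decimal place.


Convert period to seconds: T = 9.1 * 3600 = 32760.0 s
H^2 = 3.7^2 = 13.69
P = 0.5 * rho * g * A * H^2 / T
P = 0.5 * 1025 * 9.81 * 25247 * 13.69 / 32760.0
P = 53043.5 W

53043.5


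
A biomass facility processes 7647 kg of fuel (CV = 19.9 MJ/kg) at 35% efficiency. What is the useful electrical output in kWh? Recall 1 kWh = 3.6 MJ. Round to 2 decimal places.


Total energy = mass * CV = 7647 * 19.9 = 152175.3 MJ
Useful energy = total * eta = 152175.3 * 0.35 = 53261.36 MJ
Convert to kWh: 53261.36 / 3.6
Useful energy = 14794.82 kWh

14794.82


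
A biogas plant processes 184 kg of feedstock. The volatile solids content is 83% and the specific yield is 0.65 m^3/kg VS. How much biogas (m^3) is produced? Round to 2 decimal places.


Compute volatile solids:
  VS = mass * VS_fraction = 184 * 0.83 = 152.72 kg
Calculate biogas volume:
  Biogas = VS * specific_yield = 152.72 * 0.65
  Biogas = 99.27 m^3

99.27


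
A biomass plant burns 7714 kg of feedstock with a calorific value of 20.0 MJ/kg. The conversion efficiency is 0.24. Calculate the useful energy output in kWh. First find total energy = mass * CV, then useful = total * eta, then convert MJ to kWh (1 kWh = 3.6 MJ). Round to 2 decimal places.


Total energy = mass * CV = 7714 * 20.0 = 154280.0 MJ
Useful energy = total * eta = 154280.0 * 0.24 = 37027.2 MJ
Convert to kWh: 37027.2 / 3.6
Useful energy = 10285.33 kWh

10285.33


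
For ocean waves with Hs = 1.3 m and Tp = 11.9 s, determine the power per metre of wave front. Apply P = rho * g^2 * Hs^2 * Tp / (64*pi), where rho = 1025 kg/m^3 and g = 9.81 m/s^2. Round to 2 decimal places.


Apply wave power formula:
  g^2 = 9.81^2 = 96.2361
  Hs^2 = 1.3^2 = 1.69
  Numerator = rho * g^2 * Hs^2 * Tp = 1025 * 96.2361 * 1.69 * 11.9 = 1983789.31
  Denominator = 64 * pi = 201.0619
  P = 1983789.31 / 201.0619 = 9866.56 W/m

9866.56


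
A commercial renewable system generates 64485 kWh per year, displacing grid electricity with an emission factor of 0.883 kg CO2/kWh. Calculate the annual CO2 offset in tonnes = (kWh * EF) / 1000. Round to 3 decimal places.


CO2 offset in kg = generation * emission_factor
CO2 offset = 64485 * 0.883 = 56940.26 kg
Convert to tonnes:
  CO2 offset = 56940.26 / 1000 = 56.940 tonnes

56.940


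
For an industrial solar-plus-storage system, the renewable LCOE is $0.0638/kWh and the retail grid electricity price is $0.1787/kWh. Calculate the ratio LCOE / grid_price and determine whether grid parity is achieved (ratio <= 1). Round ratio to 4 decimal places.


Compare LCOE to grid price:
  LCOE = $0.0638/kWh, Grid price = $0.1787/kWh
  Ratio = LCOE / grid_price = 0.0638 / 0.1787 = 0.3570
  Grid parity achieved (ratio <= 1)? yes

0.3570


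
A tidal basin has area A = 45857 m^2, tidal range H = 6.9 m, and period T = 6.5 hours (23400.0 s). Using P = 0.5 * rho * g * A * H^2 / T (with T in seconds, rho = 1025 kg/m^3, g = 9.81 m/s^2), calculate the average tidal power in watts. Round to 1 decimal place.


Convert period to seconds: T = 6.5 * 3600 = 23400.0 s
H^2 = 6.9^2 = 47.61
P = 0.5 * rho * g * A * H^2 / T
P = 0.5 * 1025 * 9.81 * 45857 * 47.61 / 23400.0
P = 469084.2 W

469084.2


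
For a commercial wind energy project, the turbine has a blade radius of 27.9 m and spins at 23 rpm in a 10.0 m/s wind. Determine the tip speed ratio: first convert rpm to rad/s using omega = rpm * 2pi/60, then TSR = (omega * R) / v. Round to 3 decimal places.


Convert rotational speed to rad/s:
  omega = 23 * 2 * pi / 60 = 2.4086 rad/s
Compute tip speed:
  v_tip = omega * R = 2.4086 * 27.9 = 67.199 m/s
Tip speed ratio:
  TSR = v_tip / v_wind = 67.199 / 10.0 = 6.720

6.720


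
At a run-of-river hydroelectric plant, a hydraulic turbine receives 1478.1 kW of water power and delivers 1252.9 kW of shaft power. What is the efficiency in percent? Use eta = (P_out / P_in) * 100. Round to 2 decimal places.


Turbine efficiency = (output power / input power) * 100
eta = (1252.9 / 1478.1) * 100
eta = 84.76%

84.76


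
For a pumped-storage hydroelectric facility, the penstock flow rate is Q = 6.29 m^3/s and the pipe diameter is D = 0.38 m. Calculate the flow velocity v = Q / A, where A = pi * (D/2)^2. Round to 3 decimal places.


Compute pipe cross-sectional area:
  A = pi * (D/2)^2 = pi * (0.38/2)^2 = 0.1134 m^2
Calculate velocity:
  v = Q / A = 6.29 / 0.1134
  v = 55.462 m/s

55.462


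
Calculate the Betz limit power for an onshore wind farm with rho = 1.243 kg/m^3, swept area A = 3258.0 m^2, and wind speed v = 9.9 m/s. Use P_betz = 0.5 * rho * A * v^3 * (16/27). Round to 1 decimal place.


The Betz coefficient Cp_max = 16/27 = 0.5926
v^3 = 9.9^3 = 970.299
P_betz = 0.5 * rho * A * v^3 * Cp_max
P_betz = 0.5 * 1.243 * 3258.0 * 970.299 * 0.5926
P_betz = 1164270.8 W

1164270.8


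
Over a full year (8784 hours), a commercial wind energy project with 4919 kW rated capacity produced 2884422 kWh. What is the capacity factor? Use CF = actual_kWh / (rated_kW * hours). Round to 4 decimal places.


Capacity factor = actual output / maximum possible output
Maximum possible = rated * hours = 4919 * 8784 = 43208496 kWh
CF = 2884422 / 43208496
CF = 0.0668

0.0668


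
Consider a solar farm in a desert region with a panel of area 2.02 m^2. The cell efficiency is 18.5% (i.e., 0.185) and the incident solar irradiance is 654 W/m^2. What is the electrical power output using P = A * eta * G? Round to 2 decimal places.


Use the solar power formula P = A * eta * G.
Given: A = 2.02 m^2, eta = 0.185, G = 654 W/m^2
P = 2.02 * 0.185 * 654
P = 244.40 W

244.40


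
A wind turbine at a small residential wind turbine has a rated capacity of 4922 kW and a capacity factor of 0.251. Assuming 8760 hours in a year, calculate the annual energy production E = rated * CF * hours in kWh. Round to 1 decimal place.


Annual energy = rated_kW * capacity_factor * hours_per_year
Given: P_rated = 4922 kW, CF = 0.251, hours = 8760
E = 4922 * 0.251 * 8760
E = 10822296.7 kWh

10822296.7


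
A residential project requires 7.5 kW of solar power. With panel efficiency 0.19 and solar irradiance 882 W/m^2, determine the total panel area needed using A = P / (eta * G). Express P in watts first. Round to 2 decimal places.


Convert target power to watts: P = 7.5 * 1000 = 7500.0 W
Compute denominator: eta * G = 0.19 * 882 = 167.58
Required area A = P / (eta * G) = 7500.0 / 167.58
A = 44.75 m^2

44.75


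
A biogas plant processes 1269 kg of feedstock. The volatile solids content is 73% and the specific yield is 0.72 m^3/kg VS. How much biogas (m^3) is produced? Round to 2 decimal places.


Compute volatile solids:
  VS = mass * VS_fraction = 1269 * 0.73 = 926.37 kg
Calculate biogas volume:
  Biogas = VS * specific_yield = 926.37 * 0.72
  Biogas = 666.99 m^3

666.99


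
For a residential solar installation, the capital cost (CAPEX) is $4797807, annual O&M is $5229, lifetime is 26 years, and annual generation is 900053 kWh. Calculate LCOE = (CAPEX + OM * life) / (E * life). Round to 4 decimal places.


Total cost = CAPEX + OM * lifetime = 4797807 + 5229 * 26 = 4797807 + 135954 = 4933761
Total generation = annual * lifetime = 900053 * 26 = 23401378 kWh
LCOE = 4933761 / 23401378
LCOE = 0.2108 $/kWh

0.2108


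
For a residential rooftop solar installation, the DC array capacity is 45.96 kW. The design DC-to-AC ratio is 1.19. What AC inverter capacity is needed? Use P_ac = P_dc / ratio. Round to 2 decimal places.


The inverter AC capacity is determined by the DC/AC ratio.
Given: P_dc = 45.96 kW, DC/AC ratio = 1.19
P_ac = P_dc / ratio = 45.96 / 1.19
P_ac = 38.62 kW

38.62


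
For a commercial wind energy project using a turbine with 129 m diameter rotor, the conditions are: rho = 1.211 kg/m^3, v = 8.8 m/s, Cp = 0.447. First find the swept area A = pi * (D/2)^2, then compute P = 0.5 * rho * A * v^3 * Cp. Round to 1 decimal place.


Step 1 -- Compute swept area:
  A = pi * (D/2)^2 = pi * (129/2)^2 = 13069.81 m^2
Step 2 -- Apply wind power equation:
  P = 0.5 * rho * A * v^3 * Cp
  v^3 = 8.8^3 = 681.472
  P = 0.5 * 1.211 * 13069.81 * 681.472 * 0.447
  P = 2410676.8 W

2410676.8


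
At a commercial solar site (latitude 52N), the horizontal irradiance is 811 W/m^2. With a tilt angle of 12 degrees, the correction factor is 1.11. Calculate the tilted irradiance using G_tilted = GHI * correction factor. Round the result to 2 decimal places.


Identify the given values:
  GHI = 811 W/m^2, tilt correction factor = 1.11
Apply the formula G_tilted = GHI * factor:
  G_tilted = 811 * 1.11
  G_tilted = 900.21 W/m^2

900.21


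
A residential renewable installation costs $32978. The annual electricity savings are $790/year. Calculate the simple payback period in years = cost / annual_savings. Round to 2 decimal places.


Simple payback period = initial cost / annual savings
Payback = 32978 / 790
Payback = 41.74 years

41.74


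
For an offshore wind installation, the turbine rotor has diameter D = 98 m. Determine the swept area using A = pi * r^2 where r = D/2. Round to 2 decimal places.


Compute the rotor radius:
  r = D / 2 = 98 / 2 = 49.0 m
Calculate swept area:
  A = pi * r^2 = pi * 49.0^2
  A = 7542.96 m^2

7542.96


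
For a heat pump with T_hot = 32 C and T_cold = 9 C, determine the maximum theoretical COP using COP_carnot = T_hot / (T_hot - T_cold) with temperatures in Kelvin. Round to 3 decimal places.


Convert to Kelvin:
  T_hot = 32 + 273.15 = 305.15 K
  T_cold = 9 + 273.15 = 282.15 K
Apply Carnot COP formula:
  COP = T_hot_K / (T_hot_K - T_cold_K) = 305.15 / 23.0
  COP = 13.267

13.267


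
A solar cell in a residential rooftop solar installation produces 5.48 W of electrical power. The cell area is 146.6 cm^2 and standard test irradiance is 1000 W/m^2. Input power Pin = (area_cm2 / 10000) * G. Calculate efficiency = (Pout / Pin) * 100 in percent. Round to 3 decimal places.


First compute the input power:
  Pin = area_cm2 / 10000 * G = 146.6 / 10000 * 1000 = 14.66 W
Then compute efficiency:
  Efficiency = (Pout / Pin) * 100 = (5.48 / 14.66) * 100
  Efficiency = 37.381%

37.381


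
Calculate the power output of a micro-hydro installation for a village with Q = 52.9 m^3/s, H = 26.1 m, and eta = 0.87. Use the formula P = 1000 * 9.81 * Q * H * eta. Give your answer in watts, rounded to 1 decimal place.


Apply the hydropower formula P = rho * g * Q * H * eta
rho * g = 1000 * 9.81 = 9810.0
P = 9810.0 * 52.9 * 26.1 * 0.87
P = 11783774.9 W

11783774.9


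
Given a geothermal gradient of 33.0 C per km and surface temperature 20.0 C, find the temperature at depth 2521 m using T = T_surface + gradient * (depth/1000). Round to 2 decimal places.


Convert depth to km: 2521 / 1000 = 2.521 km
Temperature increase = gradient * depth_km = 33.0 * 2.521 = 83.19 C
Temperature at depth = T_surface + delta_T = 20.0 + 83.19
T = 103.19 C

103.19


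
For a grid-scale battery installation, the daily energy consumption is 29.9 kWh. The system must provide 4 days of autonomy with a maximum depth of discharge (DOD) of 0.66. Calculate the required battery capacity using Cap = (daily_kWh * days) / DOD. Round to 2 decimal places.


Total energy needed = daily * days = 29.9 * 4 = 119.6 kWh
Account for depth of discharge:
  Cap = total_energy / DOD = 119.6 / 0.66
  Cap = 181.21 kWh

181.21


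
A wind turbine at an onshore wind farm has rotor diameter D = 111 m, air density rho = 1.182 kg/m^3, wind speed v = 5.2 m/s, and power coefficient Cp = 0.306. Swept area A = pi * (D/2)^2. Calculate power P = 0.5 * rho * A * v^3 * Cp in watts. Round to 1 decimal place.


Step 1 -- Compute swept area:
  A = pi * (D/2)^2 = pi * (111/2)^2 = 9676.89 m^2
Step 2 -- Apply wind power equation:
  P = 0.5 * rho * A * v^3 * Cp
  v^3 = 5.2^3 = 140.608
  P = 0.5 * 1.182 * 9676.89 * 140.608 * 0.306
  P = 246067.8 W

246067.8


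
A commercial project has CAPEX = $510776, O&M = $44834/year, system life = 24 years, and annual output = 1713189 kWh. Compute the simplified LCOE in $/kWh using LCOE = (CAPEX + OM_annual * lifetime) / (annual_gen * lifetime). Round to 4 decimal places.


Total cost = CAPEX + OM * lifetime = 510776 + 44834 * 24 = 510776 + 1076016 = 1586792
Total generation = annual * lifetime = 1713189 * 24 = 41116536 kWh
LCOE = 1586792 / 41116536
LCOE = 0.0386 $/kWh

0.0386


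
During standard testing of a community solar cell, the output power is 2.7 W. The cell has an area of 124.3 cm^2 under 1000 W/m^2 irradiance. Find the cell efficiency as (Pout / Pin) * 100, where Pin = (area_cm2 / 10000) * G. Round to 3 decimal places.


First compute the input power:
  Pin = area_cm2 / 10000 * G = 124.3 / 10000 * 1000 = 12.43 W
Then compute efficiency:
  Efficiency = (Pout / Pin) * 100 = (2.7 / 12.43) * 100
  Efficiency = 21.722%

21.722


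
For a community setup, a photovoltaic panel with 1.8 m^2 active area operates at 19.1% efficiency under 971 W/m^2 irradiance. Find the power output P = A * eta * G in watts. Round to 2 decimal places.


Use the solar power formula P = A * eta * G.
Given: A = 1.8 m^2, eta = 0.191, G = 971 W/m^2
P = 1.8 * 0.191 * 971
P = 333.83 W

333.83


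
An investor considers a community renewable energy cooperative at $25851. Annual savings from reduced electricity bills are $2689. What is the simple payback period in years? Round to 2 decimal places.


Simple payback period = initial cost / annual savings
Payback = 25851 / 2689
Payback = 9.61 years

9.61


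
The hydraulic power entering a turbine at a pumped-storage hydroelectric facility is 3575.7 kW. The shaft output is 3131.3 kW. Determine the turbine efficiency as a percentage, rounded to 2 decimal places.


Turbine efficiency = (output power / input power) * 100
eta = (3131.3 / 3575.7) * 100
eta = 87.57%

87.57


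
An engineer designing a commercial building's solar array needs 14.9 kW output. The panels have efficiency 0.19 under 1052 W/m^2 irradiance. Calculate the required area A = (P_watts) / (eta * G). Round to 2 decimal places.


Convert target power to watts: P = 14.9 * 1000 = 14900.0 W
Compute denominator: eta * G = 0.19 * 1052 = 199.88
Required area A = P / (eta * G) = 14900.0 / 199.88
A = 74.54 m^2

74.54


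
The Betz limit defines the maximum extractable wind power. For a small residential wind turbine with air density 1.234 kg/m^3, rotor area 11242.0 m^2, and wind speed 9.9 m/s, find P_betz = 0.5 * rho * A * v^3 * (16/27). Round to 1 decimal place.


The Betz coefficient Cp_max = 16/27 = 0.5926
v^3 = 9.9^3 = 970.299
P_betz = 0.5 * rho * A * v^3 * Cp_max
P_betz = 0.5 * 1.234 * 11242.0 * 970.299 * 0.5926
P_betz = 3988325.1 W

3988325.1


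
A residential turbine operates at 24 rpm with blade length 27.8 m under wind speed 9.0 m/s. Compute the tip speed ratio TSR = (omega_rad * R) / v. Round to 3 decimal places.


Convert rotational speed to rad/s:
  omega = 24 * 2 * pi / 60 = 2.5133 rad/s
Compute tip speed:
  v_tip = omega * R = 2.5133 * 27.8 = 69.869 m/s
Tip speed ratio:
  TSR = v_tip / v_wind = 69.869 / 9.0 = 7.763

7.763


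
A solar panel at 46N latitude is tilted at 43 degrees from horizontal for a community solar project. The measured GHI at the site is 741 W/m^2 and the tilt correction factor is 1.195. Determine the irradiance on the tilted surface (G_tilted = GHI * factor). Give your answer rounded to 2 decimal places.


Identify the given values:
  GHI = 741 W/m^2, tilt correction factor = 1.195
Apply the formula G_tilted = GHI * factor:
  G_tilted = 741 * 1.195
  G_tilted = 885.50 W/m^2

885.50


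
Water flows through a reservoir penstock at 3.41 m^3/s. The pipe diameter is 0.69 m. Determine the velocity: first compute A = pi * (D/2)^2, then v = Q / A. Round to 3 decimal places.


Compute pipe cross-sectional area:
  A = pi * (D/2)^2 = pi * (0.69/2)^2 = 0.3739 m^2
Calculate velocity:
  v = Q / A = 3.41 / 0.3739
  v = 9.119 m/s

9.119


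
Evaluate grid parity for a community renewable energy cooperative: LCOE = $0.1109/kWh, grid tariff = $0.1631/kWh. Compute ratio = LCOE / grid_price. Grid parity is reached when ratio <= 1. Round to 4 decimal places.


Compare LCOE to grid price:
  LCOE = $0.1109/kWh, Grid price = $0.1631/kWh
  Ratio = LCOE / grid_price = 0.1109 / 0.1631 = 0.6800
  Grid parity achieved (ratio <= 1)? yes

0.6800


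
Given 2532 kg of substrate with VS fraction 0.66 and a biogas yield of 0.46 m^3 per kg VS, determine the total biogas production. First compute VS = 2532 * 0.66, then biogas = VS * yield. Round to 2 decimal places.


Compute volatile solids:
  VS = mass * VS_fraction = 2532 * 0.66 = 1671.12 kg
Calculate biogas volume:
  Biogas = VS * specific_yield = 1671.12 * 0.46
  Biogas = 768.72 m^3

768.72


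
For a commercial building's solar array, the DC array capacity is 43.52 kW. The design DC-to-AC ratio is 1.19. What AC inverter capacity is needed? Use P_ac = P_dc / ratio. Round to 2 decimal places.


The inverter AC capacity is determined by the DC/AC ratio.
Given: P_dc = 43.52 kW, DC/AC ratio = 1.19
P_ac = P_dc / ratio = 43.52 / 1.19
P_ac = 36.57 kW

36.57


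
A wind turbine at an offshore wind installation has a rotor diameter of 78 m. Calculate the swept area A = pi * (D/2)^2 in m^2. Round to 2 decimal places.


Compute the rotor radius:
  r = D / 2 = 78 / 2 = 39.0 m
Calculate swept area:
  A = pi * r^2 = pi * 39.0^2
  A = 4778.36 m^2

4778.36


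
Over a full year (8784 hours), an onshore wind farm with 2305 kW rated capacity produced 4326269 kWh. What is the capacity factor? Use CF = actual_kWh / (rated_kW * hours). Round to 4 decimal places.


Capacity factor = actual output / maximum possible output
Maximum possible = rated * hours = 2305 * 8784 = 20247120 kWh
CF = 4326269 / 20247120
CF = 0.2137

0.2137


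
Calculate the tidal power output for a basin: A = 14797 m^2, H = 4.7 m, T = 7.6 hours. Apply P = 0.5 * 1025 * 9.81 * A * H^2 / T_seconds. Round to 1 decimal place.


Convert period to seconds: T = 7.6 * 3600 = 27360.0 s
H^2 = 4.7^2 = 22.09
P = 0.5 * rho * g * A * H^2 / T
P = 0.5 * 1025 * 9.81 * 14797 * 22.09 / 27360.0
P = 60064.3 W

60064.3


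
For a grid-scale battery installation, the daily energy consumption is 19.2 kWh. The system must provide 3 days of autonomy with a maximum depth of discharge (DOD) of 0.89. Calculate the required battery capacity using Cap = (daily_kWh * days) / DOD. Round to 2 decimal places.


Total energy needed = daily * days = 19.2 * 3 = 57.6 kWh
Account for depth of discharge:
  Cap = total_energy / DOD = 57.6 / 0.89
  Cap = 64.72 kWh

64.72


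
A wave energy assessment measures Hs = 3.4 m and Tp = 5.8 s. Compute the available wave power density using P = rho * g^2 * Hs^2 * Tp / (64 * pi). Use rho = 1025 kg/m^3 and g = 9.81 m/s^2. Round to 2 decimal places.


Apply wave power formula:
  g^2 = 9.81^2 = 96.2361
  Hs^2 = 3.4^2 = 11.56
  Numerator = rho * g^2 * Hs^2 * Tp = 1025 * 96.2361 * 11.56 * 5.8 = 6613748.98
  Denominator = 64 * pi = 201.0619
  P = 6613748.98 / 201.0619 = 32894.09 W/m

32894.09


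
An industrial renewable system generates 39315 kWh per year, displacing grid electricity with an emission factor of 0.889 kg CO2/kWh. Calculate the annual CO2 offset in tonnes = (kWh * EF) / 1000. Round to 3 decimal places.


CO2 offset in kg = generation * emission_factor
CO2 offset = 39315 * 0.889 = 34951.04 kg
Convert to tonnes:
  CO2 offset = 34951.04 / 1000 = 34.951 tonnes

34.951


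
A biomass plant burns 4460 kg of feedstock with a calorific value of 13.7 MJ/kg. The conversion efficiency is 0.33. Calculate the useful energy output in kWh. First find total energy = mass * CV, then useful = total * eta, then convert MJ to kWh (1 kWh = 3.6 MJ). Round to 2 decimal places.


Total energy = mass * CV = 4460 * 13.7 = 61102.0 MJ
Useful energy = total * eta = 61102.0 * 0.33 = 20163.66 MJ
Convert to kWh: 20163.66 / 3.6
Useful energy = 5601.02 kWh

5601.02


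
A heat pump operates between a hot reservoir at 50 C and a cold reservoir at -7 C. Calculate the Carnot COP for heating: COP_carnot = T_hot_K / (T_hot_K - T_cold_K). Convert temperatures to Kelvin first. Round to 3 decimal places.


Convert to Kelvin:
  T_hot = 50 + 273.15 = 323.15 K
  T_cold = -7 + 273.15 = 266.15 K
Apply Carnot COP formula:
  COP = T_hot_K / (T_hot_K - T_cold_K) = 323.15 / 57.0
  COP = 5.669

5.669


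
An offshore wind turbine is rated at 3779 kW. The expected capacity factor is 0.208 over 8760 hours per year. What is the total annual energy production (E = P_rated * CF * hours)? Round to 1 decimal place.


Annual energy = rated_kW * capacity_factor * hours_per_year
Given: P_rated = 3779 kW, CF = 0.208, hours = 8760
E = 3779 * 0.208 * 8760
E = 6885640.3 kWh

6885640.3


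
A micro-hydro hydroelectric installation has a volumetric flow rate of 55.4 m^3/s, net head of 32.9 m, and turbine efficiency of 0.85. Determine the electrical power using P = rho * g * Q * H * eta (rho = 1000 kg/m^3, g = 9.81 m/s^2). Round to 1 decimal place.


Apply the hydropower formula P = rho * g * Q * H * eta
rho * g = 1000 * 9.81 = 9810.0
P = 9810.0 * 55.4 * 32.9 * 0.85
P = 15198250.4 W

15198250.4


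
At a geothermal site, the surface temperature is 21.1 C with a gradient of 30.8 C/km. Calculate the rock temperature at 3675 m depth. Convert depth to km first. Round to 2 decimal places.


Convert depth to km: 3675 / 1000 = 3.675 km
Temperature increase = gradient * depth_km = 30.8 * 3.675 = 113.19 C
Temperature at depth = T_surface + delta_T = 21.1 + 113.19
T = 134.29 C

134.29


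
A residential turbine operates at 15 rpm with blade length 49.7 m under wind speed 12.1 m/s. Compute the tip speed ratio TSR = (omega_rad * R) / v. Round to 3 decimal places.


Convert rotational speed to rad/s:
  omega = 15 * 2 * pi / 60 = 1.5708 rad/s
Compute tip speed:
  v_tip = omega * R = 1.5708 * 49.7 = 78.069 m/s
Tip speed ratio:
  TSR = v_tip / v_wind = 78.069 / 12.1 = 6.452

6.452


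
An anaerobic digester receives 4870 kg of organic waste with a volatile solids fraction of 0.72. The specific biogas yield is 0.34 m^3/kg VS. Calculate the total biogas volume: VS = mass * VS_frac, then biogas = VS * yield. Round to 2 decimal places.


Compute volatile solids:
  VS = mass * VS_fraction = 4870 * 0.72 = 3506.4 kg
Calculate biogas volume:
  Biogas = VS * specific_yield = 3506.4 * 0.34
  Biogas = 1192.18 m^3

1192.18


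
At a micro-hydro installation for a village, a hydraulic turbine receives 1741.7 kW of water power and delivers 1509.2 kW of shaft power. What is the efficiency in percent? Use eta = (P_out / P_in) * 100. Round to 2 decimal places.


Turbine efficiency = (output power / input power) * 100
eta = (1509.2 / 1741.7) * 100
eta = 86.65%

86.65


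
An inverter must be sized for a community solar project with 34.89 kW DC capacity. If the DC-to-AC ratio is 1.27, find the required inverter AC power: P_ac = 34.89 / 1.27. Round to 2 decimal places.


The inverter AC capacity is determined by the DC/AC ratio.
Given: P_dc = 34.89 kW, DC/AC ratio = 1.27
P_ac = P_dc / ratio = 34.89 / 1.27
P_ac = 27.47 kW

27.47


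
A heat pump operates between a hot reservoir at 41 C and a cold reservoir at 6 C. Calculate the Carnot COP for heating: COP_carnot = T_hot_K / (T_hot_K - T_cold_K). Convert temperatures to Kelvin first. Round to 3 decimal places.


Convert to Kelvin:
  T_hot = 41 + 273.15 = 314.15 K
  T_cold = 6 + 273.15 = 279.15 K
Apply Carnot COP formula:
  COP = T_hot_K / (T_hot_K - T_cold_K) = 314.15 / 35.0
  COP = 8.976

8.976


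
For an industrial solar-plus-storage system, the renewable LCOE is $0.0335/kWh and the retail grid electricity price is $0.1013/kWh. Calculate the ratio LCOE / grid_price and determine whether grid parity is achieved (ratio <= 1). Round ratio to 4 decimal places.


Compare LCOE to grid price:
  LCOE = $0.0335/kWh, Grid price = $0.1013/kWh
  Ratio = LCOE / grid_price = 0.0335 / 0.1013 = 0.3307
  Grid parity achieved (ratio <= 1)? yes

0.3307


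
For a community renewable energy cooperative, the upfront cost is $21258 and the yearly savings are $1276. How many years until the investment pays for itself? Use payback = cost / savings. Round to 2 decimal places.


Simple payback period = initial cost / annual savings
Payback = 21258 / 1276
Payback = 16.66 years

16.66


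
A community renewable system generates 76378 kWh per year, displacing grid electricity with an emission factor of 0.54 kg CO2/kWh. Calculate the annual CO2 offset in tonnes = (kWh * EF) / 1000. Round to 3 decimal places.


CO2 offset in kg = generation * emission_factor
CO2 offset = 76378 * 0.54 = 41244.12 kg
Convert to tonnes:
  CO2 offset = 41244.12 / 1000 = 41.244 tonnes

41.244


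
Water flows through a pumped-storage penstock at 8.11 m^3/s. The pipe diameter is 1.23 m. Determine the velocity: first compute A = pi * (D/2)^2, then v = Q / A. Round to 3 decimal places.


Compute pipe cross-sectional area:
  A = pi * (D/2)^2 = pi * (1.23/2)^2 = 1.1882 m^2
Calculate velocity:
  v = Q / A = 8.11 / 1.1882
  v = 6.825 m/s

6.825


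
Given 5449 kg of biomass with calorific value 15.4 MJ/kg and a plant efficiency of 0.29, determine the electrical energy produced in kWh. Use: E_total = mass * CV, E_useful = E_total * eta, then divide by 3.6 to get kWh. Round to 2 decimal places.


Total energy = mass * CV = 5449 * 15.4 = 83914.6 MJ
Useful energy = total * eta = 83914.6 * 0.29 = 24335.23 MJ
Convert to kWh: 24335.23 / 3.6
Useful energy = 6759.79 kWh

6759.79


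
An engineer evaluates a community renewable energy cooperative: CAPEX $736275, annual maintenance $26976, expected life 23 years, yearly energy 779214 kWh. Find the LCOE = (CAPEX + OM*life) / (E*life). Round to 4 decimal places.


Total cost = CAPEX + OM * lifetime = 736275 + 26976 * 23 = 736275 + 620448 = 1356723
Total generation = annual * lifetime = 779214 * 23 = 17921922 kWh
LCOE = 1356723 / 17921922
LCOE = 0.0757 $/kWh

0.0757


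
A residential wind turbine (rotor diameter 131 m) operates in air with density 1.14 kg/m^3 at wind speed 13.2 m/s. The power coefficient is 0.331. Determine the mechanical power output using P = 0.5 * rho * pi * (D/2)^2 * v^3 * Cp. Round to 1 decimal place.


Step 1 -- Compute swept area:
  A = pi * (D/2)^2 = pi * (131/2)^2 = 13478.22 m^2
Step 2 -- Apply wind power equation:
  P = 0.5 * rho * A * v^3 * Cp
  v^3 = 13.2^3 = 2299.968
  P = 0.5 * 1.14 * 13478.22 * 2299.968 * 0.331
  P = 5848670.0 W

5848670.0


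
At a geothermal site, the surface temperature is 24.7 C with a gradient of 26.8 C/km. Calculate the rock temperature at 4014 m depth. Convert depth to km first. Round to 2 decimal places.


Convert depth to km: 4014 / 1000 = 4.014 km
Temperature increase = gradient * depth_km = 26.8 * 4.014 = 107.58 C
Temperature at depth = T_surface + delta_T = 24.7 + 107.58
T = 132.28 C

132.28


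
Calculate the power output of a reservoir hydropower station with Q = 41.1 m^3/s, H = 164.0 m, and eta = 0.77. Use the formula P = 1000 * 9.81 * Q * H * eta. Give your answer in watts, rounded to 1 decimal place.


Apply the hydropower formula P = rho * g * Q * H * eta
rho * g = 1000 * 9.81 = 9810.0
P = 9810.0 * 41.1 * 164.0 * 0.77
P = 50914959.5 W

50914959.5


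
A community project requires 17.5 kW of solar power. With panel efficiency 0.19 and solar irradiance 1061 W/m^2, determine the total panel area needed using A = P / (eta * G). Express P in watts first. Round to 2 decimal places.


Convert target power to watts: P = 17.5 * 1000 = 17500.0 W
Compute denominator: eta * G = 0.19 * 1061 = 201.59
Required area A = P / (eta * G) = 17500.0 / 201.59
A = 86.81 m^2

86.81


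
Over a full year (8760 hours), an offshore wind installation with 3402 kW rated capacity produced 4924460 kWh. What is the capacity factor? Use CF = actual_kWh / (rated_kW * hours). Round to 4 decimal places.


Capacity factor = actual output / maximum possible output
Maximum possible = rated * hours = 3402 * 8760 = 29801520 kWh
CF = 4924460 / 29801520
CF = 0.1652

0.1652


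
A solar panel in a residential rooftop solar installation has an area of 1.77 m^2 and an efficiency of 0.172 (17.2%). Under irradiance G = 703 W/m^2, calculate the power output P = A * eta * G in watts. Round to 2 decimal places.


Use the solar power formula P = A * eta * G.
Given: A = 1.77 m^2, eta = 0.172, G = 703 W/m^2
P = 1.77 * 0.172 * 703
P = 214.02 W

214.02
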